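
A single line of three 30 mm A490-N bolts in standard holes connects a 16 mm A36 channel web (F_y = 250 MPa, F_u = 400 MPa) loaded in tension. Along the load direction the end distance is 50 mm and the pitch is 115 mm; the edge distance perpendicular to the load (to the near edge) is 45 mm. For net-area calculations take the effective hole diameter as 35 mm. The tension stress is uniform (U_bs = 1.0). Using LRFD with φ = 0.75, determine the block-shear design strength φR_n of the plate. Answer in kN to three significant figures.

Shear plane L_v = 50 + 2·115 = 280 mm; A_gv = 280 × 16 = 4480 mm².
A_nv = (280 − 2.5·35) × 16 = 3080 mm².
A_nt = (45 − 0.5·35) × 16 = 440 mm².
0.6 F_u A_nv = 739.2 kN; 0.6 F_y A_gv = 672 kN → shear yielding governs the shear term.
R_n = 672 + 1.0 × 400 × 440 / 1000 = 848 kN.
Design strength φR_n = 0.75 × 848 = 636 kN.

636 kN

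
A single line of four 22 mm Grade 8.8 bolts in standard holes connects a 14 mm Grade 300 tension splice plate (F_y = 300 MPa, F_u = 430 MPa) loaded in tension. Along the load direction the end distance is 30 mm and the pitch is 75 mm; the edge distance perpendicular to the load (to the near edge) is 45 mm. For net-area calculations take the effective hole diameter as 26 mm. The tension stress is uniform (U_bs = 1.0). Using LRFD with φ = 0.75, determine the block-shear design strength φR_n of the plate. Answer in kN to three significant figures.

Shear plane L_v = 30 + 3·75 = 255 mm; A_gv = 255 × 14 = 3570 mm².
A_nv = (255 − 3.5·26) × 14 = 2296 mm².
A_nt = (45 − 0.5·26) × 14 = 448 mm².
0.6 F_u A_nv = 592.4 kN; 0.6 F_y A_gv = 642.6 kN → shear rupture governs the shear term.
R_n = 592.4 + 1.0 × 430 × 448 / 1000 = 785 kN.
Design strength φR_n = 0.75 × 785 = 589 kN.

589 kN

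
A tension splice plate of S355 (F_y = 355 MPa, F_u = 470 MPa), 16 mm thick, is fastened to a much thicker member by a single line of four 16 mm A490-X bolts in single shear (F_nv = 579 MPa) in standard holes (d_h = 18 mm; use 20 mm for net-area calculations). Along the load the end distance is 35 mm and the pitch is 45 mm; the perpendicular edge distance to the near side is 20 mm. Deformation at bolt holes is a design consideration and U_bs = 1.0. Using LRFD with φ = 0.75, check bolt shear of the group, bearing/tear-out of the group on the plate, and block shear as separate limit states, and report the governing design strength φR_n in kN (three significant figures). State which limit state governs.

Bolt shear: A_b = π·16²/4 = 201.1 mm²; R_n = 579 × 201.1 × 4 × 1 / 1000 = 465.7 kN → 0.75 × 465.7 = 349 kN.
Bearing: edge l_c = 26, r_n = 234.6 kN; interior l_c = 27, r_n = 243.6 kN; R_n = 234.6 + 3·243.6 = 965.6 kN → 724 kN.
Block shear: A_gv = 2720, A_nv = 1600, A_nt = 160 mm²; R_n = min(0.6F_uA_nv, 0.6F_yA_gv) + U_bs·F_u·A_nt = 526.4 kN → 395 kN.
Bolt shear governs: 349 kN.

349 kN (bolt shear governs)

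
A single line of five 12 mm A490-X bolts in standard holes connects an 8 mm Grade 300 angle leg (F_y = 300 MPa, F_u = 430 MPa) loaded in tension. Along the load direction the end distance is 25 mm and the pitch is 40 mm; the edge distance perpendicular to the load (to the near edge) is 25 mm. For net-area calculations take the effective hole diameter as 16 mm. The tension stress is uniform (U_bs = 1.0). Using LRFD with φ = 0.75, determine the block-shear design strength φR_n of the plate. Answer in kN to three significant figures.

Shear plane L_v = 25 + 4·40 = 185 mm; A_gv = 185 × 8 = 1480 mm².
A_nv = (185 − 4.5·16) × 8 = 904 mm².
A_nt = (25 − 0.5·16) × 8 = 136 mm².
0.6 F_u A_nv = 233.2 kN; 0.6 F_y A_gv = 266.4 kN → shear rupture governs the shear term.
R_n = 233.2 + 1.0 × 430 × 136 / 1000 = 291.7 kN.
Design strength φR_n = 0.75 × 291.7 = 219 kN.

219 kN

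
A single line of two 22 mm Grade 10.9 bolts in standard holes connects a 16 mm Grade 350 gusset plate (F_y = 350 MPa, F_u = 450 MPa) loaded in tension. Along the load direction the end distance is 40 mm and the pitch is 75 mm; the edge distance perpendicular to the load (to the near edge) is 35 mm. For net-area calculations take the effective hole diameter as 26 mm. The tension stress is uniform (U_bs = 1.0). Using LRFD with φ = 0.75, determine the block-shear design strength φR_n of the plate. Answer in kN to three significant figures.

365 kN

Shear plane L_v = 40 + 1·75 = 115 mm; A_gv = 115 × 16 = 1840 mm².
A_nv = (115 − 1.5·26) × 16 = 1216 mm².
A_nt = (35 − 0.5·26) × 16 = 352 mm².
0.6 F_u A_nv = 328.3 kN; 0.6 F_y A_gv = 386.4 kN → shear rupture governs the shear term.
R_n = 328.3 + 1.0 × 450 × 352 / 1000 = 486.7 kN.
Design strength φR_n = 0.75 × 486.7 = 365 kN.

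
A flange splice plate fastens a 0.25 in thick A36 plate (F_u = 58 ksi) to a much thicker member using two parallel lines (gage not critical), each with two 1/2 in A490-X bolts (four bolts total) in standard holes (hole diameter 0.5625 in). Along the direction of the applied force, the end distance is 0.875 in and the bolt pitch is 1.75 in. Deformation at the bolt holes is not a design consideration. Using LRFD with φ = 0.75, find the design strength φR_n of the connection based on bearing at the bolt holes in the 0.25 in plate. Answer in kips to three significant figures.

Per bolt r_n = 1.5 l_c t F_u ≤ 3.0 d t F_u; upper limit = 3.0 × 0.5 × 0.25 × 58 = 21.75 kips.
Edge bolt: l_c = 0.875 − 0.5625/2 = 0.5938 in → 1.5 × 0.5938 × 0.25 × 58 = 12.91 → r_n = 12.91 kips.
Interior bolts: l_c = 1.75 − 0.5625 = 1.188 in → 1.5 × 1.188 × 0.25 × 58 = 25.83 → r_n = 21.75 kips.
R_n = 2 × 12.91 + 2 × 21.75 = 69.33 kips.
Design strength φR_n = 0.75 × 69.33 = 52 kips.

52 kips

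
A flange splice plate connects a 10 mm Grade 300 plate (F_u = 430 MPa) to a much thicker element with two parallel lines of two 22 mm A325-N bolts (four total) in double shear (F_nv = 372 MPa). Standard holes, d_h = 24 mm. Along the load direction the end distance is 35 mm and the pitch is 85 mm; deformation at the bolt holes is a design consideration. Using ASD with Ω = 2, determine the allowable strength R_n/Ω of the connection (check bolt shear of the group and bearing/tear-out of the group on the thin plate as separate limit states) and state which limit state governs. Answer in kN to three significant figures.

Bolt shear: A_b = π·22²/4 = 380.1 mm²; R_n = 372 × 380.1 × 4 × 2 / 1000 = 1131 kN → 1131 / 2 = 566 kN.
Bearing (1.2 l_c t F_u ≤ 2.4 d t F_u): upper limit = 2.4·22·10·430 / 1000 = 227 kN.
  Edge l_c = 35 − 24/2 = 23 → r_n = 118.7 kN; interior l_c = 85 − 24 = 61 → r_n = 227 kN.
  R_n,bearing = 2·118.7 + 2·227 = 691.4 kN → 691.4 / 2 = 346 kN.
Bearing governs: 346 kN.

346 kN (bearing governs)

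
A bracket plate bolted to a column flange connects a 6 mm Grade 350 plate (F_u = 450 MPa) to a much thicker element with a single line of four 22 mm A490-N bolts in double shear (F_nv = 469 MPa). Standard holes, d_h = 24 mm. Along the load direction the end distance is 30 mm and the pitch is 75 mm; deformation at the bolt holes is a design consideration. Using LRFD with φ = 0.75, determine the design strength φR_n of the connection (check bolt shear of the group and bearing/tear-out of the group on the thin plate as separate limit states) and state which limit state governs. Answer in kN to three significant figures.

Bolt shear: A_b = π·22²/4 = 380.1 mm²; R_n = 469 × 380.1 × 4 × 2 / 1000 = 1426 kN → 0.75 × 1426 = 1070 kN.
Bearing (1.2 l_c t F_u ≤ 2.4 d t F_u): upper limit = 2.4·22·6·450 / 1000 = 142.6 kN.
  Edge l_c = 30 − 24/2 = 18 → r_n = 58.32 kN; interior l_c = 75 − 24 = 51 → r_n = 142.6 kN.
  R_n,bearing = 1·58.32 + 3·142.6 = 486 kN → 0.75 × 486 = 364 kN.
Bearing governs: 364 kN.

364 kN (bearing governs)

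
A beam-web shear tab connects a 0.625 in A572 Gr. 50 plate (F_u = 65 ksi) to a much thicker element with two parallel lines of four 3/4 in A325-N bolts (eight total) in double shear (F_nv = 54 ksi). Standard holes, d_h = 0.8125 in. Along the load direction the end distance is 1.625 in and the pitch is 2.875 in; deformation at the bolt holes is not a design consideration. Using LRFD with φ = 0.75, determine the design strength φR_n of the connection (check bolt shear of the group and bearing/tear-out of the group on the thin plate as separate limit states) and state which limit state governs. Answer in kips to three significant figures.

286 kips (bolt shear governs)

Bolt shear: A_b = π·0.75²/4 = 0.4418 in²; R_n = 54 × 0.4418 × 8 × 2 = 381.7 kips → 0.75 × 381.7 = 286 kips.
Bearing (1.5 l_c t F_u ≤ 3.0 d t F_u): upper limit = 3.0·0.75·0.625·65 = 91.41 kips.
  Edge l_c = 1.625 − 0.8125/2 = 1.219 → r_n = 74.27 kips; interior l_c = 2.875 − 0.8125 = 2.062 → r_n = 91.41 kips.
  R_n,bearing = 2·74.27 + 6·91.41 = 697 kips → 0.75 × 697 = 523 kips.
Bolt shear governs: 286 kips.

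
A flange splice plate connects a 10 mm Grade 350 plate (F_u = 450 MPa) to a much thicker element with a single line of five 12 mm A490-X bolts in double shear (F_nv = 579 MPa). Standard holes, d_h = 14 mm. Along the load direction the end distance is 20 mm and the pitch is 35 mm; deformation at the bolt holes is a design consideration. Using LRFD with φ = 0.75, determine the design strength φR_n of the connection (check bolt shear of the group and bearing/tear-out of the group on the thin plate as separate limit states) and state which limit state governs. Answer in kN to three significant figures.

Bolt shear: A_b = π·12²/4 = 113.1 mm²; R_n = 579 × 113.1 × 5 × 2 / 1000 = 654.8 kN → 0.75 × 654.8 = 491 kN.
Bearing (1.2 l_c t F_u ≤ 2.4 d t F_u): upper limit = 2.4·12·10·450 / 1000 = 129.6 kN.
  Edge l_c = 20 − 14/2 = 13 → r_n = 70.2 kN; interior l_c = 35 − 14 = 21 → r_n = 113.4 kN.
  R_n,bearing = 1·70.2 + 4·113.4 = 523.8 kN → 0.75 × 523.8 = 393 kN.
Bearing governs: 393 kN.

393 kN (bearing governs)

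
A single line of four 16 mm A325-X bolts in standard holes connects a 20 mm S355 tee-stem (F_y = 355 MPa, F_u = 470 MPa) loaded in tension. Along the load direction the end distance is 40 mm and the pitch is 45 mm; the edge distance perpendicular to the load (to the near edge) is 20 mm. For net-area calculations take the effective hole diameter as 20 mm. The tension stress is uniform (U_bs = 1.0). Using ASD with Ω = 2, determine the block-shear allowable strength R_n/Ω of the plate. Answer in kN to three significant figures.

343 kN

Shear plane L_v = 40 + 3·45 = 175 mm; A_gv = 175 × 20 = 3500 mm².
A_nv = (175 − 3.5·20) × 20 = 2100 mm².
A_nt = (20 − 0.5·20) × 20 = 200 mm².
0.6 F_u A_nv = 592.2 kN; 0.6 F_y A_gv = 745.5 kN → shear rupture governs the shear term.
R_n = 592.2 + 1.0 × 470 × 200 / 1000 = 686.2 kN.
Allowable strength R_n/Ω = 686.2 / 2 = 343 kN.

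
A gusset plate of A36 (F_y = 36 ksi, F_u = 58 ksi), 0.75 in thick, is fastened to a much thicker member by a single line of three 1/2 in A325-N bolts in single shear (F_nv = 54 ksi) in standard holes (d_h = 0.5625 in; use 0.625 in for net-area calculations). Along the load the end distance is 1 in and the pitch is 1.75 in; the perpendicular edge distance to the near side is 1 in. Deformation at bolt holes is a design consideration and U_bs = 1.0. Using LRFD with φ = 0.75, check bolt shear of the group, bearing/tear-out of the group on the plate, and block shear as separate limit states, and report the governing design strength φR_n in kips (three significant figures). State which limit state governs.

23.9 kips (bolt shear governs)

Bolt shear: A_b = π·0.5²/4 = 0.1963 in²; R_n = 54 × 0.1963 × 3 × 1 = 31.81 kips → 0.75 × 31.81 = 23.9 kips.
Bearing: edge l_c = 0.7188, r_n = 37.52 kips; interior l_c = 1.188, r_n = 52.2 kips; R_n = 37.52 + 2·52.2 = 141.9 kips → 106 kips.
Block shear: A_gv = 3.375, A_nv = 2.203, A_nt = 0.5156 in²; R_n = min(0.6F_uA_nv, 0.6F_yA_gv) + U_bs·F_u·A_nt = 102.8 kips → 77.1 kips.
Bolt shear governs: 23.9 kips.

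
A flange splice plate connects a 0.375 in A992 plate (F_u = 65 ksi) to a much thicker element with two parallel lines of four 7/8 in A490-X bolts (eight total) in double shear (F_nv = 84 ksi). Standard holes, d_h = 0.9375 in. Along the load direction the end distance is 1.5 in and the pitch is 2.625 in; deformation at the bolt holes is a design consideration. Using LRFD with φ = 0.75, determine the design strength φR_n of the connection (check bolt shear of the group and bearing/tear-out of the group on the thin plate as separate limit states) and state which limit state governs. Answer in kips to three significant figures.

Bolt shear: A_b = π·0.875²/4 = 0.6013 in²; R_n = 84 × 0.6013 × 8 × 2 = 808.2 kips → 0.75 × 808.2 = 606 kips.
Bearing (1.2 l_c t F_u ≤ 2.4 d t F_u): upper limit = 2.4·0.875·0.375·65 = 51.19 kips.
  Edge l_c = 1.5 − 0.9375/2 = 1.031 → r_n = 30.16 kips; interior l_c = 2.625 − 0.9375 = 1.688 → r_n = 49.36 kips.
  R_n,bearing = 2·30.16 + 6·49.36 = 356.5 kips → 0.75 × 356.5 = 267 kips.
Bearing governs: 267 kips.

267 kips (bearing governs)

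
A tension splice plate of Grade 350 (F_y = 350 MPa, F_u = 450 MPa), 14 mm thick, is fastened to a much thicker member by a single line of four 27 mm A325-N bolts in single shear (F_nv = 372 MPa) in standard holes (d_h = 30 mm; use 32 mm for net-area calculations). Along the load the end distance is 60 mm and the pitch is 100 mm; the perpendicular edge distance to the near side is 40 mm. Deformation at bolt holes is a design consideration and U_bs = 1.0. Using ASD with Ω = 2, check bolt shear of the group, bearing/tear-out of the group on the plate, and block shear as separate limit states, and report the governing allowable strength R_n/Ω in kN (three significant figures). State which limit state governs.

426 kN (bolt shear governs)

Bolt shear: A_b = π·27²/4 = 572.6 mm²; R_n = 372 × 572.6 × 4 × 1 / 1000 = 852 kN → 852 / 2 = 426 kN.
Bearing: edge l_c = 45, r_n = 340.2 kN; interior l_c = 70, r_n = 408.2 kN; R_n = 340.2 + 3·408.2 = 1565 kN → 782 kN.
Block shear: A_gv = 5040, A_nv = 3472, A_nt = 336 mm²; R_n = min(0.6F_uA_nv, 0.6F_yA_gv) + U_bs·F_u·A_nt = 1089 kN → 544 kN.
Bolt shear governs: 426 kN.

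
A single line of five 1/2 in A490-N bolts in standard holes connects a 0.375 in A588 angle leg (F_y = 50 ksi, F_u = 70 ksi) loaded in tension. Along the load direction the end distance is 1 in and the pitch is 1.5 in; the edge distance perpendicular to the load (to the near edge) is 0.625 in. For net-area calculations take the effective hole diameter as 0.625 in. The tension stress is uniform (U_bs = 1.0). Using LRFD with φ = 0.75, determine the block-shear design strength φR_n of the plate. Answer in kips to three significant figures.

55.6 kips

Shear plane L_v = 1 + 4·1.5 = 7 in; A_gv = 7 × 0.375 = 2.625 in².
A_nv = (7 − 4.5·0.625) × 0.375 = 1.57 in².
A_nt = (0.625 − 0.5·0.625) × 0.375 = 0.1172 in².
0.6 F_u A_nv = 65.95 kips; 0.6 F_y A_gv = 78.75 kips → shear rupture governs the shear term.
R_n = 65.95 + 1.0 × 70 × 0.1172 = 74.16 kips.
Design strength φR_n = 0.75 × 74.16 = 55.6 kips.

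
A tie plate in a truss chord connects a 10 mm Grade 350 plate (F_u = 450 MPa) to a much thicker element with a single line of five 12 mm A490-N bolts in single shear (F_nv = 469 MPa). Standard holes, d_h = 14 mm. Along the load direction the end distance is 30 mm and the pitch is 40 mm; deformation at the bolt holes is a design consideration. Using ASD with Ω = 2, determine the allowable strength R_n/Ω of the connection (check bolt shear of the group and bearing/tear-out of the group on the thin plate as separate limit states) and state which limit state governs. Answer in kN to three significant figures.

Bolt shear: A_b = π·12²/4 = 113.1 mm²; R_n = 469 × 113.1 × 5 × 1 / 1000 = 265.2 kN → 265.2 / 2 = 133 kN.
Bearing (1.2 l_c t F_u ≤ 2.4 d t F_u): upper limit = 2.4·12·10·450 / 1000 = 129.6 kN.
  Edge l_c = 30 − 14/2 = 23 → r_n = 124.2 kN; interior l_c = 40 − 14 = 26 → r_n = 129.6 kN.
  R_n,bearing = 1·124.2 + 4·129.6 = 642.6 kN → 642.6 / 2 = 321 kN.
Bolt shear governs: 133 kN.

133 kN (bolt shear governs)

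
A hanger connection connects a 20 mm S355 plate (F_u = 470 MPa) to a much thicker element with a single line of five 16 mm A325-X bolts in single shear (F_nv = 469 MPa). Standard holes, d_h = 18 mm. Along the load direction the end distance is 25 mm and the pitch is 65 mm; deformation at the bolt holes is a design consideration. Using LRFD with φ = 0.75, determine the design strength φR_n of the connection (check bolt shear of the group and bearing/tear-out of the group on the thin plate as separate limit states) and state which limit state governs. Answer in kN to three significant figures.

Bolt shear: A_b = π·16²/4 = 201.1 mm²; R_n = 469 × 201.1 × 5 × 1 / 1000 = 471.5 kN → 0.75 × 471.5 = 354 kN.
Bearing (1.2 l_c t F_u ≤ 2.4 d t F_u): upper limit = 2.4·16·20·470 / 1000 = 361 kN.
  Edge l_c = 25 − 18/2 = 16 → r_n = 180.5 kN; interior l_c = 65 − 18 = 47 → r_n = 361 kN.
  R_n,bearing = 1·180.5 + 4·361 = 1624 kN → 0.75 × 1624 = 1220 kN.
Bolt shear governs: 354 kN.

354 kN (bolt shear governs)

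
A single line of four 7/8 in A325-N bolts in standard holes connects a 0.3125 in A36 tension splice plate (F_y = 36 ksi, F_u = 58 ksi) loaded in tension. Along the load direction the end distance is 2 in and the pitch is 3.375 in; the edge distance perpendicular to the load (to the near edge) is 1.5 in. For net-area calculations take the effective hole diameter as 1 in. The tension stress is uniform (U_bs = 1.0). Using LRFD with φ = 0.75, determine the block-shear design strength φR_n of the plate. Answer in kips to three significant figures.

Shear plane L_v = 2 + 3·3.375 = 12.12 in; A_gv = 12.12 × 0.3125 = 3.789 in².
A_nv = (12.12 − 3.5·1) × 0.3125 = 2.695 in².
A_nt = (1.5 − 0.5·1) × 0.3125 = 0.3125 in².
0.6 F_u A_nv = 93.8 kips; 0.6 F_y A_gv = 81.84 kips → shear yielding governs the shear term.
R_n = 81.84 + 1.0 × 58 × 0.3125 = 99.97 kips.
Design strength φR_n = 0.75 × 99.97 = 75 kips.

75 kips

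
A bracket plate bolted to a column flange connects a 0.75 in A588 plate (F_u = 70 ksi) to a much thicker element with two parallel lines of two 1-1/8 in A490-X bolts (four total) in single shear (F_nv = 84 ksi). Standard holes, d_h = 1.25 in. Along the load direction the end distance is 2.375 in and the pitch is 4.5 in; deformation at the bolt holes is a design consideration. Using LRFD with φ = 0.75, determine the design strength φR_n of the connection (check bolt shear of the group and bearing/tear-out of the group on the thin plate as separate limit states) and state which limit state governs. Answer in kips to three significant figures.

Bolt shear: A_b = π·1.125²/4 = 0.994 in²; R_n = 84 × 0.994 × 4 × 1 = 334 kips → 0.75 × 334 = 250 kips.
Bearing (1.2 l_c t F_u ≤ 2.4 d t F_u): upper limit = 2.4·1.125·0.75·70 = 141.8 kips.
  Edge l_c = 2.375 − 1.25/2 = 1.75 → r_n = 110.3 kips; interior l_c = 4.5 − 1.25 = 3.25 → r_n = 141.8 kips.
  R_n,bearing = 2·110.3 + 2·141.8 = 504 kips → 0.75 × 504 = 378 kips.
Bolt shear governs: 250 kips.

250 kips (bolt shear governs)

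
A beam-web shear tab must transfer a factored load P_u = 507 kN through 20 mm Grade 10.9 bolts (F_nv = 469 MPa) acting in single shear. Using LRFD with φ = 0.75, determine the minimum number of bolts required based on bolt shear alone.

A_b = π·20²/4 = 314.2 mm².
Per-bolt design strength φR_n = 0.75 × 469 × 314.2 × 1 / 1000 = 110.5 kN.
n ≥ 507 / 110.5 = 4.588 → use 5 bolts.

5 bolts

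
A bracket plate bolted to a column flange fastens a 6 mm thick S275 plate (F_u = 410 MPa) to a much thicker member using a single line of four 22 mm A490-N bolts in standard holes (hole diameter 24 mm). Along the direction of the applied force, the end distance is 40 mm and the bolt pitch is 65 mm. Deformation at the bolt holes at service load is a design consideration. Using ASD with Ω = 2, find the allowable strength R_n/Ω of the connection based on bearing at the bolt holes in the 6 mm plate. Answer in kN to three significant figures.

Per bolt r_n = 1.2 l_c t F_u ≤ 2.4 d t F_u; upper limit = 2.4 × 22 × 6 × 410 / 1000 = 129.9 kN.
Edge bolt: l_c = 40 − 24/2 = 28 mm → 1.2 × 28 × 6 × 410 / 1000 = 82.66 → r_n = 82.66 kN.
Interior bolts: l_c = 65 − 24 = 41 mm → 1.2 × 41 × 6 × 410 / 1000 = 121 → r_n = 121 kN.
R_n = 1 × 82.66 + 3 × 121 = 445.8 kN.
Allowable strength R_n/Ω = 445.8 / 2 = 223 kN.

223 kN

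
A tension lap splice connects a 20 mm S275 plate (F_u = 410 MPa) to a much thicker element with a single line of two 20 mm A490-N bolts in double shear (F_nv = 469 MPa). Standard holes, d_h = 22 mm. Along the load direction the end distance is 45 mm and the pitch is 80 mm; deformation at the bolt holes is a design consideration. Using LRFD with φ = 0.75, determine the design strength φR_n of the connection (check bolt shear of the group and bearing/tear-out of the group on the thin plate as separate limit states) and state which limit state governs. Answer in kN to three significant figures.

442 kN (bolt shear governs)

Bolt shear: A_b = π·20²/4 = 314.2 mm²; R_n = 469 × 314.2 × 2 × 2 / 1000 = 589.4 kN → 0.75 × 589.4 = 442 kN.
Bearing (1.2 l_c t F_u ≤ 2.4 d t F_u): upper limit = 2.4·20·20·410 / 1000 = 393.6 kN.
  Edge l_c = 45 − 22/2 = 34 → r_n = 334.6 kN; interior l_c = 80 − 22 = 58 → r_n = 393.6 kN.
  R_n,bearing = 1·334.6 + 1·393.6 = 728.2 kN → 0.75 × 728.2 = 546 kN.
Bolt shear governs: 442 kN.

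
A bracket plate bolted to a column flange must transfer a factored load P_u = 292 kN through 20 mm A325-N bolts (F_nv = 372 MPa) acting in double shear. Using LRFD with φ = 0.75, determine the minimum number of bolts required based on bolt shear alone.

2 bolts

A_b = π·20²/4 = 314.2 mm².
Per-bolt design strength φR_n = 0.75 × 372 × 314.2 × 2 / 1000 = 175.3 kN.
n ≥ 292 / 175.3 = 1.666 → use 2 bolts.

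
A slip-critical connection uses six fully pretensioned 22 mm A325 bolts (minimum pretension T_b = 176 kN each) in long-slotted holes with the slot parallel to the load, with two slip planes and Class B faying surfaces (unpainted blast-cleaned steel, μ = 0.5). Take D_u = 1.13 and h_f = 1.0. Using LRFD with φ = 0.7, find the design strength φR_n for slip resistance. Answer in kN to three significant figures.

835 kN

R_n = μ · D_u · h_f · T_b · n_s · n_b = 0.5 × 1.13 × 1.0 × 176 × 2 × 6 = 1193 kN.
Design strength φR_n = 0.7 × 1193 = 835 kN.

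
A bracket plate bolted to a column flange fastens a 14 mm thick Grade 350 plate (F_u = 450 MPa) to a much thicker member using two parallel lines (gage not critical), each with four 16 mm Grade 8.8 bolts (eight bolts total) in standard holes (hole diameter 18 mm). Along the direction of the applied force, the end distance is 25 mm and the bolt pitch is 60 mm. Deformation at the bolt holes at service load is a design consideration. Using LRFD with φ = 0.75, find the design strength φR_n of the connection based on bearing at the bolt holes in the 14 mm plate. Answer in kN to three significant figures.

1270 kN

Per bolt r_n = 1.2 l_c t F_u ≤ 2.4 d t F_u; upper limit = 2.4 × 16 × 14 × 450 / 1000 = 241.9 kN.
Edge bolt: l_c = 25 − 18/2 = 16 mm → 1.2 × 16 × 14 × 450 / 1000 = 121 → r_n = 121 kN.
Interior bolts: l_c = 60 − 18 = 42 mm → 1.2 × 42 × 14 × 450 / 1000 = 317.5 → r_n = 241.9 kN.
R_n = 2 × 121 + 6 × 241.9 = 1693 kN.
Design strength φR_n = 0.75 × 1693 = 1270 kN.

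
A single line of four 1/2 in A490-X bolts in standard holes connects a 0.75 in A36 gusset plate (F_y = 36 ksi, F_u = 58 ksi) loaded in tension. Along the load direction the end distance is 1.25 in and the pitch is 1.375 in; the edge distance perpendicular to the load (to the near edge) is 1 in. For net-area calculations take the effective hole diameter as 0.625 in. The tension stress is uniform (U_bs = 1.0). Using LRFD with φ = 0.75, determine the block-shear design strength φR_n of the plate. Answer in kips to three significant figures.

Shear plane L_v = 1.25 + 3·1.375 = 5.375 in; A_gv = 5.375 × 0.75 = 4.031 in².
A_nv = (5.375 − 3.5·0.625) × 0.75 = 2.391 in².
A_nt = (1 − 0.5·0.625) × 0.75 = 0.5156 in².
0.6 F_u A_nv = 83.19 kips; 0.6 F_y A_gv = 87.07 kips → shear rupture governs the shear term.
R_n = 83.19 + 1.0 × 58 × 0.5156 = 113.1 kips.
Design strength φR_n = 0.75 × 113.1 = 84.8 kips.

84.8 kips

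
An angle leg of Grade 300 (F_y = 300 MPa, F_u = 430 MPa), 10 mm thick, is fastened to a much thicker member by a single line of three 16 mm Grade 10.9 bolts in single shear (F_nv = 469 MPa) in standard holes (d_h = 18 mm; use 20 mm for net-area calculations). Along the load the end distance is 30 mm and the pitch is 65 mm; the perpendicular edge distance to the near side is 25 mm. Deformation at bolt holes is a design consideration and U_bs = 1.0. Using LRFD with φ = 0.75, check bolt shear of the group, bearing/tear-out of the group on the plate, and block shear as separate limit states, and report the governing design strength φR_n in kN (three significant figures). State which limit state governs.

212 kN (bolt shear governs)

Bolt shear: A_b = π·16²/4 = 201.1 mm²; R_n = 469 × 201.1 × 3 × 1 / 1000 = 282.9 kN → 0.75 × 282.9 = 212 kN.
Bearing: edge l_c = 21, r_n = 108.4 kN; interior l_c = 47, r_n = 165.1 kN; R_n = 108.4 + 2·165.1 = 438.6 kN → 329 kN.
Block shear: A_gv = 1600, A_nv = 1100, A_nt = 150 mm²; R_n = min(0.6F_uA_nv, 0.6F_yA_gv) + U_bs·F_u·A_nt = 348.3 kN → 261 kN.
Bolt shear governs: 212 kN.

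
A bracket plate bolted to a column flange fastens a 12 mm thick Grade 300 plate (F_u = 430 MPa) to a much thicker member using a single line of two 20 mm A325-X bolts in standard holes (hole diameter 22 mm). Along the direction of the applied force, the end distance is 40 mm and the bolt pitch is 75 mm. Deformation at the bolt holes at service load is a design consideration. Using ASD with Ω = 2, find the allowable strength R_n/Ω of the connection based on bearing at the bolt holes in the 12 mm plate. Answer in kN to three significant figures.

214 kN

Per bolt r_n = 1.2 l_c t F_u ≤ 2.4 d t F_u; upper limit = 2.4 × 20 × 12 × 430 / 1000 = 247.7 kN.
Edge bolt: l_c = 40 − 22/2 = 29 mm → 1.2 × 29 × 12 × 430 / 1000 = 179.6 → r_n = 179.6 kN.
Interior bolts: l_c = 75 − 22 = 53 mm → 1.2 × 53 × 12 × 430 / 1000 = 328.2 → r_n = 247.7 kN.
R_n = 1 × 179.6 + 1 × 247.7 = 427.2 kN.
Allowable strength R_n/Ω = 427.2 / 2 = 214 kN.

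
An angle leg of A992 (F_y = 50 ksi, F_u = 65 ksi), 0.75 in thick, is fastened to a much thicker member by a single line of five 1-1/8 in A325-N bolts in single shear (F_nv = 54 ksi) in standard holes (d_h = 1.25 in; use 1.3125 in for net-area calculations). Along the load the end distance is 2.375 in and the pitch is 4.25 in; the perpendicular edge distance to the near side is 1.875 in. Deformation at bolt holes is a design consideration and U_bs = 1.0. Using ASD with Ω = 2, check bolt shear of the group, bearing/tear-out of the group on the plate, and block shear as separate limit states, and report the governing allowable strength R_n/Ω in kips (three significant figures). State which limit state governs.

Bolt shear: A_b = π·1.125²/4 = 0.994 in²; R_n = 54 × 0.994 × 5 × 1 = 268.4 kips → 268.4 / 2 = 134 kips.
Bearing: edge l_c = 1.75, r_n = 102.4 kips; interior l_c = 3, r_n = 131.6 kips; R_n = 102.4 + 4·131.6 = 628.9 kips → 314 kips.
Block shear: A_gv = 14.53, A_nv = 10.1, A_nt = 0.9141 in²; R_n = min(0.6F_uA_nv, 0.6F_yA_gv) + U_bs·F_u·A_nt = 453.4 kips → 227 kips.
Bolt shear governs: 134 kips.

134 kips (bolt shear governs)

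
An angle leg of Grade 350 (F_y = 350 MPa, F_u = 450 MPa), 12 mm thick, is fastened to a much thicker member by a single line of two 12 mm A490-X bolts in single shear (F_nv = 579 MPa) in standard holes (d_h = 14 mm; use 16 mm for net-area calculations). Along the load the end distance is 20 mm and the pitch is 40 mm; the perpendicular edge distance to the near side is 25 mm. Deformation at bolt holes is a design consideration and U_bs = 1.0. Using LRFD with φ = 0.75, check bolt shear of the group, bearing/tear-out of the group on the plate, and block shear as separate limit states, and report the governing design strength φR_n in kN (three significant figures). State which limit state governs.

98.2 kN (bolt shear governs)

Bolt shear: A_b = π·12²/4 = 113.1 mm²; R_n = 579 × 113.1 × 2 × 1 / 1000 = 131 kN → 0.75 × 131 = 98.2 kN.
Bearing: edge l_c = 13, r_n = 84.24 kN; interior l_c = 26, r_n = 155.5 kN; R_n = 84.24 + 1·155.5 = 239.8 kN → 180 kN.
Block shear: A_gv = 720, A_nv = 432, A_nt = 204 mm²; R_n = min(0.6F_uA_nv, 0.6F_yA_gv) + U_bs·F_u·A_nt = 208.4 kN → 156 kN.
Bolt shear governs: 98.2 kN.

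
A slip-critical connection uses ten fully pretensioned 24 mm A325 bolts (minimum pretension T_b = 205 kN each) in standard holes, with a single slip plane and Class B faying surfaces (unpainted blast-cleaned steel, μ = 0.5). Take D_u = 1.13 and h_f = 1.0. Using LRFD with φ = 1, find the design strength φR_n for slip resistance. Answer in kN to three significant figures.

1160 kN

R_n = μ · D_u · h_f · T_b · n_s · n_b = 0.5 × 1.13 × 1.0 × 205 × 1 × 10 = 1158 kN.
Design strength φR_n = 1 × 1158 = 1160 kN.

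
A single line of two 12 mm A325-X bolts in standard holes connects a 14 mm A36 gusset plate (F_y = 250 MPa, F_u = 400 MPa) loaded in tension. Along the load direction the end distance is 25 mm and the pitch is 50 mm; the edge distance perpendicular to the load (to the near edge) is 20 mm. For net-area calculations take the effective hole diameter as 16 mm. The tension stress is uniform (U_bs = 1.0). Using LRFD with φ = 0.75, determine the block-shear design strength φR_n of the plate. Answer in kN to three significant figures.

Shear plane L_v = 25 + 1·50 = 75 mm; A_gv = 75 × 14 = 1050 mm².
A_nv = (75 − 1.5·16) × 14 = 714 mm².
A_nt = (20 − 0.5·16) × 14 = 168 mm².
0.6 F_u A_nv = 171.4 kN; 0.6 F_y A_gv = 157.5 kN → shear yielding governs the shear term.
R_n = 157.5 + 1.0 × 400 × 168 / 1000 = 224.7 kN.
Design strength φR_n = 0.75 × 224.7 = 169 kN.

169 kN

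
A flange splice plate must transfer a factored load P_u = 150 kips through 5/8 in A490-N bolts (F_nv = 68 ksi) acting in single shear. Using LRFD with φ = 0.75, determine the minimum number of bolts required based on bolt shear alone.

A_b = π·0.625²/4 = 0.3068 in².
Per-bolt design strength φR_n = 0.75 × 68 × 0.3068 × 1 = 15.65 kips.
n ≥ 150 / 15.65 = 9.587 → use 10 bolts.

10 bolts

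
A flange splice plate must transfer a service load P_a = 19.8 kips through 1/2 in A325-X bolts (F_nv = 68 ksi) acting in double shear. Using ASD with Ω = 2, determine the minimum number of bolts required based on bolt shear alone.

2 bolts

A_b = π·0.5²/4 = 0.1963 in².
Per-bolt allowable strength R_n/Ω = 68 × 0.1963 × 2 / 2 = 13.35 kips.
n ≥ 19.8 / 13.35 = 1.483 → use 2 bolts.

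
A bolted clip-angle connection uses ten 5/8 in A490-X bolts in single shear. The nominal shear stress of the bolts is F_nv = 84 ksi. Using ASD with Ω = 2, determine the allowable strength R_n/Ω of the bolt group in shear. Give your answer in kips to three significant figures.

A_b = π × 0.625² / 4 = 0.3068 in².
R_n = F_nv · A_b · n · n_s = 84 × 0.3068 × 10 × 1 = 257.7 kips.
Allowable strength R_n/Ω = 257.7 / 2 = 129 kips.

129 kips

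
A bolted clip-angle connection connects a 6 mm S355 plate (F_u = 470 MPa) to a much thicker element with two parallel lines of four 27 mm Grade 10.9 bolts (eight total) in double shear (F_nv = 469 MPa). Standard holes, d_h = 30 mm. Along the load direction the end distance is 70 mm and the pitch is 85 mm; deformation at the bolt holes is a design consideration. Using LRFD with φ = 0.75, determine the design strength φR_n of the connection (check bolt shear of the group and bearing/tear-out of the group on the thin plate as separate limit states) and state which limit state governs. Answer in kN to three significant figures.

1100 kN (bearing governs)

Bolt shear: A_b = π·27²/4 = 572.6 mm²; R_n = 469 × 572.6 × 8 × 2 / 1000 = 4296 kN → 0.75 × 4296 = 3220 kN.
Bearing (1.2 l_c t F_u ≤ 2.4 d t F_u): upper limit = 2.4·27·6·470 / 1000 = 182.7 kN.
  Edge l_c = 70 − 30/2 = 55 → r_n = 182.7 kN; interior l_c = 85 − 30 = 55 → r_n = 182.7 kN.
  R_n,bearing = 2·182.7 + 6·182.7 = 1462 kN → 0.75 × 1462 = 1100 kN.
Bearing governs: 1100 kN.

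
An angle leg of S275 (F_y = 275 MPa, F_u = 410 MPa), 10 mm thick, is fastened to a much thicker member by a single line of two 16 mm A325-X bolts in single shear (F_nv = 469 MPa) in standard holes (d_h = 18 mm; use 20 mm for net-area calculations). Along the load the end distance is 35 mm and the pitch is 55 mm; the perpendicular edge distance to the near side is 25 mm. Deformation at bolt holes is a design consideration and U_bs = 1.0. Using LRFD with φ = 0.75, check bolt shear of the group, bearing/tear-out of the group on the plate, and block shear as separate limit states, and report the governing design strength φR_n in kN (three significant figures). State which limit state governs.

Bolt shear: A_b = π·16²/4 = 201.1 mm²; R_n = 469 × 201.1 × 2 × 1 / 1000 = 188.6 kN → 0.75 × 188.6 = 141 kN.
Bearing: edge l_c = 26, r_n = 127.9 kN; interior l_c = 37, r_n = 157.4 kN; R_n = 127.9 + 1·157.4 = 285.4 kN → 214 kN.
Block shear: A_gv = 900, A_nv = 600, A_nt = 150 mm²; R_n = min(0.6F_uA_nv, 0.6F_yA_gv) + U_bs·F_u·A_nt = 209.1 kN → 157 kN.
Bolt shear governs: 141 kN.

141 kN (bolt shear governs)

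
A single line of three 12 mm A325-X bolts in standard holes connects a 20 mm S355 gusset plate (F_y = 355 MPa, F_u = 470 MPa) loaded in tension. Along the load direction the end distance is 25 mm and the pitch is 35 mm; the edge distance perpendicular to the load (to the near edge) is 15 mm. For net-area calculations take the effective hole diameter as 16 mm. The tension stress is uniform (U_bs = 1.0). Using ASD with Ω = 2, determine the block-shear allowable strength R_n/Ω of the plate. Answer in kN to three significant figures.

Shear plane L_v = 25 + 2·35 = 95 mm; A_gv = 95 × 20 = 1900 mm².
A_nv = (95 − 2.5·16) × 20 = 1100 mm².
A_nt = (15 − 0.5·16) × 20 = 140 mm².
0.6 F_u A_nv = 310.2 kN; 0.6 F_y A_gv = 404.7 kN → shear rupture governs the shear term.
R_n = 310.2 + 1.0 × 470 × 140 / 1000 = 376 kN.
Allowable strength R_n/Ω = 376 / 2 = 188 kN.

188 kN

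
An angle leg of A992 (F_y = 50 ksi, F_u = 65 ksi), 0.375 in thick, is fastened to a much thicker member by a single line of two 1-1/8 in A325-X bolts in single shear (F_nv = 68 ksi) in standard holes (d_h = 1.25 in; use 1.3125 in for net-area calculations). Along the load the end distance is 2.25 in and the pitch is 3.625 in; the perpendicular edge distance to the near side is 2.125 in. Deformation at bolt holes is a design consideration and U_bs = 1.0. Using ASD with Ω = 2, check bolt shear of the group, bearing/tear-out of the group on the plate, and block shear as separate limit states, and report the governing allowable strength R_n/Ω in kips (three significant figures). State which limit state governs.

46.5 kips (block shear governs)

Bolt shear: A_b = π·1.125²/4 = 0.994 in²; R_n = 68 × 0.994 × 2 × 1 = 135.2 kips → 135.2 / 2 = 67.6 kips.
Bearing: edge l_c = 1.625, r_n = 47.53 kips; interior l_c = 2.375, r_n = 65.81 kips; R_n = 47.53 + 1·65.81 = 113.3 kips → 56.7 kips.
Block shear: A_gv = 2.203, A_nv = 1.465, A_nt = 0.5508 in²; R_n = min(0.6F_uA_nv, 0.6F_yA_gv) + U_bs·F_u·A_nt = 92.93 kips → 46.5 kips.
Block shear governs: 46.5 kips.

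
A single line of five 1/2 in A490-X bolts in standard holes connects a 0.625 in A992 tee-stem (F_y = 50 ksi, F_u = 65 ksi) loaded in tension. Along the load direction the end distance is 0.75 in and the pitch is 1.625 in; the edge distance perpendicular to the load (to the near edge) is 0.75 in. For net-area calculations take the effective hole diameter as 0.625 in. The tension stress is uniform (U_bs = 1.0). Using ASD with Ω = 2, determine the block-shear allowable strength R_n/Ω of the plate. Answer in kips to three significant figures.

Shear plane L_v = 0.75 + 4·1.625 = 7.25 in; A_gv = 7.25 × 0.625 = 4.531 in².
A_nv = (7.25 − 4.5·0.625) × 0.625 = 2.773 in².
A_nt = (0.75 − 0.5·0.625) × 0.625 = 0.2734 in².
0.6 F_u A_nv = 108.2 kips; 0.6 F_y A_gv = 135.9 kips → shear rupture governs the shear term.
R_n = 108.2 + 1.0 × 65 × 0.2734 = 125.9 kips.
Allowable strength R_n/Ω = 125.9 / 2 = 63 kips.

63 kips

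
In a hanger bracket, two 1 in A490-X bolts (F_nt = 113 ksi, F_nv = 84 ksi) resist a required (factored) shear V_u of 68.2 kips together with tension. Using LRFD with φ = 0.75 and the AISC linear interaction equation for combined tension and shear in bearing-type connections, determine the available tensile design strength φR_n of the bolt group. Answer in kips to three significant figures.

81.3 kips

A_b = π·1²/4 = 0.7854 in²; f_rv = 68.2 / (2 × 0.7854) = 43.42 ksi.
F'_nt = 1.3 F_nt − (F_nt / φF_nv) f_rv = 1.3·113 − (113/(0.75·84))·43.42 = 69.02 ksi, capped at F_nt → F'_nt = 69.02 ksi.
R_n = F'_nt · A_b · n = 69.02 × 0.7854 × 2 = 108.4 kips.
Design strength φR_n = 0.75 × 108.4 = 81.3 kips.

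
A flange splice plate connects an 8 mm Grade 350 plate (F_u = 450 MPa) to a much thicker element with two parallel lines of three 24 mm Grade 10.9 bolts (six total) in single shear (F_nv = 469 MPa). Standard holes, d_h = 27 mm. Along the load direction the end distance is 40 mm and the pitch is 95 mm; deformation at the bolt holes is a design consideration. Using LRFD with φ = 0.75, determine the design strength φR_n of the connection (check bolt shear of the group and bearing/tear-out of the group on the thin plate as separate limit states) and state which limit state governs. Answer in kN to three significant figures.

Bolt shear: A_b = π·24²/4 = 452.4 mm²; R_n = 469 × 452.4 × 6 × 1 / 1000 = 1273 kN → 0.75 × 1273 = 955 kN.
Bearing (1.2 l_c t F_u ≤ 2.4 d t F_u): upper limit = 2.4·24·8·450 / 1000 = 207.4 kN.
  Edge l_c = 40 − 27/2 = 26.5 → r_n = 114.5 kN; interior l_c = 95 − 27 = 68 → r_n = 207.4 kN.
  R_n,bearing = 2·114.5 + 4·207.4 = 1058 kN → 0.75 × 1058 = 794 kN.
Bearing governs: 794 kN.

794 kN (bearing governs)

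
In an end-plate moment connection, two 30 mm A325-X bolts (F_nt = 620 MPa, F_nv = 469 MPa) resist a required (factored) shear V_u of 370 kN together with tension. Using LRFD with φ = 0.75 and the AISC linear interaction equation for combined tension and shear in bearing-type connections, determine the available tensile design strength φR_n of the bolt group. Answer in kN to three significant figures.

A_b = π·30²/4 = 706.9 mm²; f_rv = 370 × 1000 / (2 × 706.9) = 261.7 MPa.
F'_nt = 1.3 F_nt − (F_nt / φF_nv) f_rv = 1.3·620 − (620/(0.75·469))·261.7 = 344.7 MPa, capped at F_nt → F'_nt = 344.7 MPa.
R_n = F'_nt · A_b · n = 344.7 × 706.9 × 2 / 1000 = 487.3 kN.
Design strength φR_n = 0.75 × 487.3 = 365 kN.

365 kN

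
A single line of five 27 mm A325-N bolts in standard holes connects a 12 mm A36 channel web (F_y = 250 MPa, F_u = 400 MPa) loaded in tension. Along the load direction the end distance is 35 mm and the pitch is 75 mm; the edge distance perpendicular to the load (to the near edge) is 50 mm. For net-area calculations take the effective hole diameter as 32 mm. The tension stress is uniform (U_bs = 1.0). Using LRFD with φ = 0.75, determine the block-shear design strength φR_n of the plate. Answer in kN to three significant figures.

Shear plane L_v = 35 + 4·75 = 335 mm; A_gv = 335 × 12 = 4020 mm².
A_nv = (335 − 4.5·32) × 12 = 2292 mm².
A_nt = (50 − 0.5·32) × 12 = 408 mm².
0.6 F_u A_nv = 550.1 kN; 0.6 F_y A_gv = 603 kN → shear rupture governs the shear term.
R_n = 550.1 + 1.0 × 400 × 408 / 1000 = 713.3 kN.
Design strength φR_n = 0.75 × 713.3 = 535 kN.

535 kN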